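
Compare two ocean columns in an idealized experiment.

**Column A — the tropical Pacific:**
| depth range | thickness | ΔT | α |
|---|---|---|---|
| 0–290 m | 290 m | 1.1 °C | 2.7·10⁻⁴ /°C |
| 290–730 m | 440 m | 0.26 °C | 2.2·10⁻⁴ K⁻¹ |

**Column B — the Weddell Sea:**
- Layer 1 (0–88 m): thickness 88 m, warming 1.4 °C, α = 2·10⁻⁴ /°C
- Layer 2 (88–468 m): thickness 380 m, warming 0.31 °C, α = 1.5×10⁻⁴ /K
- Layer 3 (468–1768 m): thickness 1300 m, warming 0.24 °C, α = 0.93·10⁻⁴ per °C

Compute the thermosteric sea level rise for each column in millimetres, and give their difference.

Δh_A ≈ 111 mm, Δh_B ≈ 71.3 mm; difference ≈ 40.0 mm

A 290 × 1.1 × 2.7×10⁻⁴ = 0.08613 m
A 0.26 × 2.2×10⁻⁴ × 440 = 0.025168 m
A total: 0.111298 m
B 0–88 m: 2×10⁻⁴ × 88 × 1.4 = 0.02464 m
B Layer 2: 0.31 × 1.5×10⁻⁴ × 380 = 0.01767 m
B 468–1768 m: 1300 × 0.93×10⁻⁴ × 0.24 = 0.029016 m
B total: 0.071326 m
Difference: 0.111298 − 0.071326 = 0.039972 m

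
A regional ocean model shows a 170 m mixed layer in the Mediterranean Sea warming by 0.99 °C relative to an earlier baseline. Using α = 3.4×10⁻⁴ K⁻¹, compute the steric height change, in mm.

Δh ≈ 57.2 mm

Δh = αΔT·H = 3.4×10⁻⁴ × 0.99 × 170 = 0.057222 m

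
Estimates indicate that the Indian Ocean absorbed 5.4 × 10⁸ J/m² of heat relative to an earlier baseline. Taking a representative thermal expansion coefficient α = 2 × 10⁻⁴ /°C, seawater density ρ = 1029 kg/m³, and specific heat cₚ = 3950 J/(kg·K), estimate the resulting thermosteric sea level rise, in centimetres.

about 2.7 cm

Δh = αQ/(ρcₚ) = 2×10⁻⁴ × 5.4×10⁸ / (1029 × 3950) ≈ 0.026571 m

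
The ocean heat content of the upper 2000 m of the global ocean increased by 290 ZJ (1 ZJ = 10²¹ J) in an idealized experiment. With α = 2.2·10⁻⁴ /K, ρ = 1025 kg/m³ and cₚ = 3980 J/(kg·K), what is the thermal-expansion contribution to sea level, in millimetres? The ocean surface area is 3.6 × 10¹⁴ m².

Δh = 43 mm

Per unit area: Q = 290×10²¹ / (3.6×10¹⁴) ≈ 8.056×10⁸ J/m²
Δh = αQ/(ρcₚ) = 2.2×10⁻⁴ × 8.056×10⁸ / (1025 × 3980) ≈ 0.043445 m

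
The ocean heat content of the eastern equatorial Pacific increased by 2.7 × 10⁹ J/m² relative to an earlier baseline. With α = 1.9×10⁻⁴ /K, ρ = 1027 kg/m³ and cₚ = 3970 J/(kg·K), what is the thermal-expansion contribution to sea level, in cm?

12.6 cm

Δh = αQ/(ρcₚ) = 1.9×10⁻⁴ × 2.7×10⁹ / (1027 × 3970) ≈ 0.12582 m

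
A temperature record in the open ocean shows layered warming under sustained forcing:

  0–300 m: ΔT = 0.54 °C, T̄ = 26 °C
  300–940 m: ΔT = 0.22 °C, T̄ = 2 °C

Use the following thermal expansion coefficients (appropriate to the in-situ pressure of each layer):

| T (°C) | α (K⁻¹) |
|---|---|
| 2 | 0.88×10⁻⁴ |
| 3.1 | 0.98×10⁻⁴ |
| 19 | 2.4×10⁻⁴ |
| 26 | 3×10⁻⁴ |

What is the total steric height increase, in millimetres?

Layer 1 at 26 °C → α = 3×10⁻⁴ K⁻¹
Layer 2 at 2 °C → α = 0.88×10⁻⁴ K⁻¹
0–300 m: 3×10⁻⁴ × 0.54 × 300 = 0.04860 m
640 × 0.88×10⁻⁴ × 0.22 = 0.0123904 m
Δh = 0.04860 + 0.0123904 = 0.0609904 m

61.0 mm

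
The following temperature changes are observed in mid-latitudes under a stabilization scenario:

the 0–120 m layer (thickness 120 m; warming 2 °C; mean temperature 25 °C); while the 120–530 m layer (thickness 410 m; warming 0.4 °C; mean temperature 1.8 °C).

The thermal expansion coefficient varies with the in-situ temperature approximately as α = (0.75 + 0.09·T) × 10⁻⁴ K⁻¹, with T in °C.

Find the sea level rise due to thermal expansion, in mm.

Layer 1: α = (0.75 + 0.09×25)×10⁻⁴ = 3×10⁻⁴ K⁻¹
Layer 2: α = (0.75 + 0.09×1.8)×10⁻⁴ = 0.912×10⁻⁴ K⁻¹
0–120 m: 120 × 2 × 3×10⁻⁴ = 0.07200 m
120–530 m: 0.4 × 0.912×10⁻⁴ × 410 = 0.0149568 m
Δh = 0.07200 + 0.0149568 = 0.0869568 m

about 87 mm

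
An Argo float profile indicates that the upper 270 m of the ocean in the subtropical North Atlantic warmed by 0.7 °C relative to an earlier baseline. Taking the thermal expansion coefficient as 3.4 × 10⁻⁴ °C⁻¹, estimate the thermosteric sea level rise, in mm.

64.3 mm of thermosteric rise

Δh = αΔT·H = 3.4×10⁻⁴ × 0.7 × 270 = 0.06426 m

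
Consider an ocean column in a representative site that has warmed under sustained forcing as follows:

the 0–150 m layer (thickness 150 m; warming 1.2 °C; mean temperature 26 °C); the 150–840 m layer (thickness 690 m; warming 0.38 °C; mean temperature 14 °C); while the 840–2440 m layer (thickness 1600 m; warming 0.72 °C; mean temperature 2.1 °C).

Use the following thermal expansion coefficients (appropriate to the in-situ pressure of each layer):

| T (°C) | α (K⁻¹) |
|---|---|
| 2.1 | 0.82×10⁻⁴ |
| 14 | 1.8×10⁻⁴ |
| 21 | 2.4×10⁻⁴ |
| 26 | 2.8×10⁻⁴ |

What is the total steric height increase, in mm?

Layer 1 at 26 °C → α = 2.8×10⁻⁴ K⁻¹
Layer 2 at 14 °C → α = 1.8×10⁻⁴ K⁻¹
Layer 3 at 2.1 °C → α = 0.82×10⁻⁴ K⁻¹
Layer 1: 150 × 2.8×10⁻⁴ × 1.2 = 0.05040 m
Layer 2: 690 × 1.8×10⁻⁴ × 0.38 = 0.047196 m
840–2440 m: 0.82×10⁻⁴ × 0.72 × 1600 = 0.094464 m
Δh = 0.05040 + 0.047196 + 0.094464 = 0.19206 m

Δh = 192 mm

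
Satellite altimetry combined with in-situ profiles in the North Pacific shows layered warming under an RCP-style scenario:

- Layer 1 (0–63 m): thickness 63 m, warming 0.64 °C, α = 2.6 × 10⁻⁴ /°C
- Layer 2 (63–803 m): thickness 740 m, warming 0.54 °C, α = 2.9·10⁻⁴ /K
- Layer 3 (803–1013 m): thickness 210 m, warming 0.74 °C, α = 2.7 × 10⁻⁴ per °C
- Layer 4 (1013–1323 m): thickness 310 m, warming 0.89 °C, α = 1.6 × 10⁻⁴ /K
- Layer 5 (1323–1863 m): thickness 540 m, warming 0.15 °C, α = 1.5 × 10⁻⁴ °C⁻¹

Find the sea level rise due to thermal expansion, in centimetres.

Δh = 22 cm

0–63 m: 2.6×10⁻⁴ × 0.64 × 63 = 0.0104832 m
Layer 2: 740 × 2.9×10⁻⁴ × 0.54 = 0.115884 m
Layer 3: 210 × 2.7×10⁻⁴ × 0.74 = 0.041958 m
Layer 4: 310 × 0.89 × 1.6×10⁻⁴ = 0.044144 m
Layer 5: 0.15 × 540 × 1.5×10⁻⁴ = 0.01215 m
Δh = 0.0104832 + 0.115884 + 0.041958 + 0.044144 + 0.01215 = 0.2246192 m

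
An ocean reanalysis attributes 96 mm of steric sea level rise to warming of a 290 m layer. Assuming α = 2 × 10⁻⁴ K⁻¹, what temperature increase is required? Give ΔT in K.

ΔT = Δh/(αH) = 0.096 / (2×10⁻⁴ × 290) ≈ 1.655 K

about 1.7 K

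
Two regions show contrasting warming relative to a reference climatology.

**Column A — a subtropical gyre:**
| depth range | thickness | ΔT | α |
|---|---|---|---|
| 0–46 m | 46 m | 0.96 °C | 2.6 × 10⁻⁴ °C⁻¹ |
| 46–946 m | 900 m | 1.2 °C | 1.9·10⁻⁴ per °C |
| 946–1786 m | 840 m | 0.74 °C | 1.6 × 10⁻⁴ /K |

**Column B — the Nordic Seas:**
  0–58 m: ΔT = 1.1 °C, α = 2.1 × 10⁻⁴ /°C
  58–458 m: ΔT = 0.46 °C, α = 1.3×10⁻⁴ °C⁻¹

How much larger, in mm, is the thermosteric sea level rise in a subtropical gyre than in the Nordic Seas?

279 mm

A Layer 1: 0.96 × 2.6×10⁻⁴ × 46 = 0.0114816 m
A Layer 2: 1.9×10⁻⁴ × 1.2 × 900 = 0.20520 m
A 946–1786 m: 1.6×10⁻⁴ × 840 × 0.74 = 0.099456 m
A total: 0.3161376 m
B Layer 1: 58 × 2.1×10⁻⁴ × 1.1 = 0.013398 m
B 58–458 m: 400 × 1.3×10⁻⁴ × 0.46 = 0.02392 m
B total: 0.037318 m
Difference: 0.3161376 − 0.037318 = 0.2788196 m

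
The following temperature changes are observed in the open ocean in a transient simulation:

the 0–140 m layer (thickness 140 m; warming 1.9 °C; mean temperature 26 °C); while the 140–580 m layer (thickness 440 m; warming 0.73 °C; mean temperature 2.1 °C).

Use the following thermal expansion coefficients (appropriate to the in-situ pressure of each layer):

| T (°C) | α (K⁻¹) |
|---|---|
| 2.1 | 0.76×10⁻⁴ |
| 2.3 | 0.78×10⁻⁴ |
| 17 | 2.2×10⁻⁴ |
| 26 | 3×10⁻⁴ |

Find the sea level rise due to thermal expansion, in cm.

Layer 1 at 26 °C → α = 3×10⁻⁴ K⁻¹
Layer 2 at 2.1 °C → α = 0.76×10⁻⁴ K⁻¹
0–140 m: 1.9 × 3×10⁻⁴ × 140 = 0.07980 m
140–580 m: 440 × 0.76×10⁻⁴ × 0.73 = 0.0244112 m
Δh = 0.07980 + 0.0244112 = 0.1042112 m

10 cm of thermosteric rise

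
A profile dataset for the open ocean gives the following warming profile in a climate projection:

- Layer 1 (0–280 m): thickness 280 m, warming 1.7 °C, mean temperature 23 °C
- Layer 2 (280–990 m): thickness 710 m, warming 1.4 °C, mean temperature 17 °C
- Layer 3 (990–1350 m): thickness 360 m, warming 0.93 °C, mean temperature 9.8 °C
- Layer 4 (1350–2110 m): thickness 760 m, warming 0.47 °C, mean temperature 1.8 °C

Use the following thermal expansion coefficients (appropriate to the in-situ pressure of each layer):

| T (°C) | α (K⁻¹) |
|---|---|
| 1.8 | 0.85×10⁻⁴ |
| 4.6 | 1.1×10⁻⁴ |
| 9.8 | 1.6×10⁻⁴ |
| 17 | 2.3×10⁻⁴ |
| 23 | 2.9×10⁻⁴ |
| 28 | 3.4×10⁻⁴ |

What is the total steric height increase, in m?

Layer 1 at 23 °C → α = 2.9×10⁻⁴ K⁻¹
Layer 2 at 17 °C → α = 2.3×10⁻⁴ K⁻¹
Layer 3 at 9.8 °C → α = 1.6×10⁻⁴ K⁻¹
Layer 4 at 1.8 °C → α = 0.85×10⁻⁴ K⁻¹
1.7 × 280 × 2.9×10⁻⁴ = 0.13804 m
2.3×10⁻⁴ × 1.4 × 710 = 0.22862 m
Layer 3: 1.6×10⁻⁴ × 360 × 0.93 = 0.053568 m
Layer 4: 0.47 × 0.85×10⁻⁴ × 760 = 0.030362 m
Δh = 0.13804 + 0.22862 + 0.053568 + 0.030362 = 0.45059 m

0.451 m of thermosteric rise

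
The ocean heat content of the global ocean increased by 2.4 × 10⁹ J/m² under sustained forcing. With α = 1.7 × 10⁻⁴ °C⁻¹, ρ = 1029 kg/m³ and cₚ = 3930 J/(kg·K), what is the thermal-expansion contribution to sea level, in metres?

0.10 m

Δh = αQ/(ρcₚ) = 1.7×10⁻⁴ × 2.4×10⁹ / (1029 × 3930) ≈ 0.10089 m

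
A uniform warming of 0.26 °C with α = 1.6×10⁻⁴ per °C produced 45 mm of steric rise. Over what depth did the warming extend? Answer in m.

H = Δh/(αΔT) = 0.045 / (1.6×10⁻⁴ × 0.26) ≈ 1082 m

about 1080 m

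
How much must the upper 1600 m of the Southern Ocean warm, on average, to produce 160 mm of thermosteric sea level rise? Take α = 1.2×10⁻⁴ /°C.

ΔT = Δh/(αH) = 0.16 / (1.2×10⁻⁴ × 1600) ≈ 0.8333 °C

about 0.833 °C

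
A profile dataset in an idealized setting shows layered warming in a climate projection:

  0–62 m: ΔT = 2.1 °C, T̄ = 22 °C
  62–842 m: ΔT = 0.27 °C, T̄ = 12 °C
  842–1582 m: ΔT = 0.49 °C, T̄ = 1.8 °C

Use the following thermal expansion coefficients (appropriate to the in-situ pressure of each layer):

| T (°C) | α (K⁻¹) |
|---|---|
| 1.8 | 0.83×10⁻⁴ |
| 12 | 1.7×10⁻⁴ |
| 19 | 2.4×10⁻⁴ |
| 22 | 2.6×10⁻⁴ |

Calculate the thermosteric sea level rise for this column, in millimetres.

100 mm

Layer 1 at 22 °C → α = 2.6×10⁻⁴ K⁻¹
Layer 2 at 12 °C → α = 1.7×10⁻⁴ K⁻¹
Layer 3 at 1.8 °C → α = 0.83×10⁻⁴ K⁻¹
0–62 m: 2.1 × 62 × 2.6×10⁻⁴ = 0.033852 m
62–842 m: 780 × 1.7×10⁻⁴ × 0.27 = 0.035802 m
842–1582 m: 0.49 × 740 × 0.83×10⁻⁴ = 0.0300958 m
Δh = 0.033852 + 0.035802 + 0.0300958 = 0.0997498 m ≈ 100 mm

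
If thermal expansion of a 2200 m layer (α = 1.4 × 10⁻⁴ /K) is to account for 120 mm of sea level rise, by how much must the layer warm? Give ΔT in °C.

0.390 °C

ΔT = Δh/(αH) = 0.12 / (1.4×10⁻⁴ × 2200) ≈ 0.3896 °C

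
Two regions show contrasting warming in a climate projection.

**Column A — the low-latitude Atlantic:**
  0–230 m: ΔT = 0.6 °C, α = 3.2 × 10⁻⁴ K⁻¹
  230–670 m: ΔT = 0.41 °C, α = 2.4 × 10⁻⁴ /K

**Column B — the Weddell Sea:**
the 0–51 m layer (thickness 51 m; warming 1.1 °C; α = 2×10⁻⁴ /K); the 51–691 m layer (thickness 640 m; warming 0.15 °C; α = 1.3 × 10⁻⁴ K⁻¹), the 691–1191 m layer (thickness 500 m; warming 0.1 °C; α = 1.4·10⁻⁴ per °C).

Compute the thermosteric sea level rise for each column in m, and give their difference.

A: 0.087 m; B: 0.031 m; difference 0.057 m

A 0.6 × 3.2×10⁻⁴ × 230 = 0.04416 m
A 230–670 m: 440 × 0.41 × 2.4×10⁻⁴ = 0.043296 m
A total: 0.087456 m
B 0–51 m: 51 × 2×10⁻⁴ × 1.1 = 0.01122 m
B Layer 2: 640 × 1.3×10⁻⁴ × 0.15 = 0.01248 m
B Layer 3: 1.4×10⁻⁴ × 0.1 × 500 = 0.00700 m
B total: 0.03070 m
Difference: 0.087456 − 0.03070 = 0.056756 m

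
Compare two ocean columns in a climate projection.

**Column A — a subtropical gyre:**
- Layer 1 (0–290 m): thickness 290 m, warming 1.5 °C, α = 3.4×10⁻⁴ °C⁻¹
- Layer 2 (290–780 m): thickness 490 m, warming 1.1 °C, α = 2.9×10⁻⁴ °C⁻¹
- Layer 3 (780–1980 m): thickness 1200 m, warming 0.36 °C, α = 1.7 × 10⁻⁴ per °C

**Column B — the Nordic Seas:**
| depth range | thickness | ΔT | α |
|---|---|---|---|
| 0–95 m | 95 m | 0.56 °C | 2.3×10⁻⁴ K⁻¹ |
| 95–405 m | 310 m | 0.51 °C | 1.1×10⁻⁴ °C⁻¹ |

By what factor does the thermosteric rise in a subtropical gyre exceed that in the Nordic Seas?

≈ 13×

A Layer 1: 1.5 × 290 × 3.4×10⁻⁴ = 0.14790 m
A 1.1 × 490 × 2.9×10⁻⁴ = 0.15631 m
A 1200 × 1.7×10⁻⁴ × 0.36 = 0.07344 m
A total: 0.37765 m
B Layer 1: 2.3×10⁻⁴ × 95 × 0.56 = 0.012236 m
B 1.1×10⁻⁴ × 0.51 × 310 = 0.017391 m
B total: 0.029627 m
Ratio: 0.37765 / 0.029627 ≈ 12.75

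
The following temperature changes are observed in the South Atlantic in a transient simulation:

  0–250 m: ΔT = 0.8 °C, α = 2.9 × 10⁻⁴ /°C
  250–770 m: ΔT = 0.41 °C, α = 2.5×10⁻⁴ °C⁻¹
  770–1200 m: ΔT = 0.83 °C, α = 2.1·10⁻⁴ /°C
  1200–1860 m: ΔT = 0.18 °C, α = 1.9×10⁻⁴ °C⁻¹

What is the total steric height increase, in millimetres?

Layer 1: 250 × 2.9×10⁻⁴ × 0.8 = 0.05800 m
Layer 2: 2.5×10⁻⁴ × 520 × 0.41 = 0.05330 m
770–1200 m: 2.1×10⁻⁴ × 0.83 × 430 = 0.074949 m
Layer 4: 660 × 0.18 × 1.9×10⁻⁴ = 0.022572 m
Δh = 0.05800 + 0.05330 + 0.074949 + 0.022572 = 0.208821 m ≈ 209 mm

209 mm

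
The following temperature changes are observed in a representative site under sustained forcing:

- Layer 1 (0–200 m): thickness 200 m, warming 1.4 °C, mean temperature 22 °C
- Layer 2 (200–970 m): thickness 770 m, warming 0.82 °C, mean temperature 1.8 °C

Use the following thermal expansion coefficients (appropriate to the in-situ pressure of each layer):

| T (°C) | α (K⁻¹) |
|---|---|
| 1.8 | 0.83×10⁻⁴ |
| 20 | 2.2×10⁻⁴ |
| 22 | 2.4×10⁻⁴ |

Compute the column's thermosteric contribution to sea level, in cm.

Layer 1 at 22 °C → α = 2.4×10⁻⁴ K⁻¹
Layer 2 at 1.8 °C → α = 0.83×10⁻⁴ K⁻¹
2.4×10⁻⁴ × 1.4 × 200 = 0.06720 m
0.83×10⁻⁴ × 0.82 × 770 = 0.0524062 m
Δh = 0.06720 + 0.0524062 = 0.1196062 m

12.0 cm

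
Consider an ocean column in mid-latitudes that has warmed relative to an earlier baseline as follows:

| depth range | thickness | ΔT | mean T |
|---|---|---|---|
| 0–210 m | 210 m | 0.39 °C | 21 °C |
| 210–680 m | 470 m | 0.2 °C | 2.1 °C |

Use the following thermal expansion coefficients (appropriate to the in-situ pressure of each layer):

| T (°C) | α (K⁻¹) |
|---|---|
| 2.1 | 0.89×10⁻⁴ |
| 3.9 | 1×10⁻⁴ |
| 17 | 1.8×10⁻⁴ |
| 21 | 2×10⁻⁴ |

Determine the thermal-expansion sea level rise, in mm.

Layer 1 at 21 °C → α = 2×10⁻⁴ K⁻¹
Layer 2 at 2.1 °C → α = 0.89×10⁻⁴ K⁻¹
2×10⁻⁴ × 0.39 × 210 = 0.01638 m
210–680 m: 0.2 × 470 × 0.89×10⁻⁴ = 0.008366 m
Δh = 0.01638 + 0.008366 = 0.024746 m

24.7 mm of thermosteric rise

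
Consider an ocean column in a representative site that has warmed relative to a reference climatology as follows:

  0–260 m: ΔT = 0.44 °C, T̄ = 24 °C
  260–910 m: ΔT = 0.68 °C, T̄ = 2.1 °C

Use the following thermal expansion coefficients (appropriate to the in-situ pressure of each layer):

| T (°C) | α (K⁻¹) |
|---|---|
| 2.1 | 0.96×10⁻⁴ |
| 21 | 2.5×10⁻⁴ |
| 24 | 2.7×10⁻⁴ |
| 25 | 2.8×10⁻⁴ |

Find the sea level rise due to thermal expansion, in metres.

0.073 m of thermosteric rise

Layer 1 at 24 °C → α = 2.7×10⁻⁴ K⁻¹
Layer 2 at 2.1 °C → α = 0.96×10⁻⁴ K⁻¹
Layer 1: 0.44 × 2.7×10⁻⁴ × 260 = 0.030888 m
Layer 2: 0.96×10⁻⁴ × 0.68 × 650 = 0.042432 m
Δh = 0.030888 + 0.042432 = 0.07332 m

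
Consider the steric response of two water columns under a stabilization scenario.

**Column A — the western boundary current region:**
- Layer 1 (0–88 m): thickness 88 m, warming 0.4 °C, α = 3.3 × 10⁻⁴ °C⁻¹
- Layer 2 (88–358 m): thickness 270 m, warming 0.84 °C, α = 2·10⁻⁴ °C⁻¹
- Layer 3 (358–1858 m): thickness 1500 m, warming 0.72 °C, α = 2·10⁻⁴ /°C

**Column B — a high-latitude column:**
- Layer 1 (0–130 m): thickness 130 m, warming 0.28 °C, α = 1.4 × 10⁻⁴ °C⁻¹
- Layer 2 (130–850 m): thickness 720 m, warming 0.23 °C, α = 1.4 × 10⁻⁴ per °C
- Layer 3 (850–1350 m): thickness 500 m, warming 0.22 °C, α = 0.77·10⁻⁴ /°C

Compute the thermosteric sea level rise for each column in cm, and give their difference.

A 0–88 m: 3.3×10⁻⁴ × 0.4 × 88 = 0.011616 m
A 2×10⁻⁴ × 270 × 0.84 = 0.04536 m
A 358–1858 m: 1500 × 0.72 × 2×10⁻⁴ = 0.21600 m
A total: 0.272976 m
B 0–130 m: 130 × 0.28 × 1.4×10⁻⁴ = 0.005096 m
B Layer 2: 1.4×10⁻⁴ × 720 × 0.23 = 0.023184 m
B Layer 3: 0.22 × 0.77×10⁻⁴ × 500 = 0.00847 m
B total: 0.03675 m
Difference: 0.272976 − 0.03675 = 0.236226 m

A: 27 cm; B: 3.7 cm; difference 24 cm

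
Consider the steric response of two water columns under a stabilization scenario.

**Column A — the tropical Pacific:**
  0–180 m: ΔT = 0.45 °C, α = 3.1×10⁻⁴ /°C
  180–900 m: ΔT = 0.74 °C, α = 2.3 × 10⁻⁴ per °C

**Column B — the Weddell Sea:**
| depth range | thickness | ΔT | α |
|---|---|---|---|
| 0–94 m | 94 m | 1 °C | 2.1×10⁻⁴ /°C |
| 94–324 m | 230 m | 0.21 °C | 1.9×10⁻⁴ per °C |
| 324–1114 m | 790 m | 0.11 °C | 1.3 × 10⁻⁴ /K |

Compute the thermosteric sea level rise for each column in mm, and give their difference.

A Layer 1: 3.1×10⁻⁴ × 180 × 0.45 = 0.02511 m
A 0.74 × 2.3×10⁻⁴ × 720 = 0.122544 m
A total: 0.147654 m
B 2.1×10⁻⁴ × 94 × 1 = 0.01974 m
B 94–324 m: 1.9×10⁻⁴ × 230 × 0.21 = 0.009177 m
B Layer 3: 1.3×10⁻⁴ × 790 × 0.11 = 0.011297 m
B total: 0.040214 m
Difference: 0.147654 − 0.040214 = 0.10744 m

A: 148 mm; B: 40.2 mm; difference 107 mm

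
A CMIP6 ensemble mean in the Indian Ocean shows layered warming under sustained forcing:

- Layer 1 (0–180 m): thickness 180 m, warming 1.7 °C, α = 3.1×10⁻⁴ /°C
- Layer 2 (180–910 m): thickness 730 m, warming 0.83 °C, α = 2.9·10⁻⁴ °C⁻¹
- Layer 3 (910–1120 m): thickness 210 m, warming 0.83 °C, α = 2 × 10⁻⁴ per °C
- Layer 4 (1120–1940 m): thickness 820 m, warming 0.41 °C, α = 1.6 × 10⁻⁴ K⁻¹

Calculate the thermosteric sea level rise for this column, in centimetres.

about 35.9 cm

0–180 m: 180 × 1.7 × 3.1×10⁻⁴ = 0.09486 m
Layer 2: 2.9×10⁻⁴ × 0.83 × 730 = 0.175711 m
Layer 3: 2×10⁻⁴ × 210 × 0.83 = 0.03486 m
1120–1940 m: 0.41 × 820 × 1.6×10⁻⁴ = 0.053792 m
Δh = 0.09486 + 0.175711 + 0.03486 + 0.053792 = 0.359223 m ≈ 35.9 cm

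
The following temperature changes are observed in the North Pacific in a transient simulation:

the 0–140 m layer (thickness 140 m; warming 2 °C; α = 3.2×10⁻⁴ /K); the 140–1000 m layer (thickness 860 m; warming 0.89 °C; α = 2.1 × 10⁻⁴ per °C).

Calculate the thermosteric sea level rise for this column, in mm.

Δh = 250 mm

Layer 1: 3.2×10⁻⁴ × 2 × 140 = 0.08960 m
140–1000 m: 860 × 0.89 × 2.1×10⁻⁴ = 0.160734 m
Δh = 0.08960 + 0.160734 = 0.250334 m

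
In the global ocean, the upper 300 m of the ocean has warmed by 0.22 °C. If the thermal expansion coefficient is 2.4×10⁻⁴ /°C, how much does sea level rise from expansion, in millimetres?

Δh = αΔT·H = 2.4×10⁻⁴ × 0.22 × 300 = 0.01584 m

16 mm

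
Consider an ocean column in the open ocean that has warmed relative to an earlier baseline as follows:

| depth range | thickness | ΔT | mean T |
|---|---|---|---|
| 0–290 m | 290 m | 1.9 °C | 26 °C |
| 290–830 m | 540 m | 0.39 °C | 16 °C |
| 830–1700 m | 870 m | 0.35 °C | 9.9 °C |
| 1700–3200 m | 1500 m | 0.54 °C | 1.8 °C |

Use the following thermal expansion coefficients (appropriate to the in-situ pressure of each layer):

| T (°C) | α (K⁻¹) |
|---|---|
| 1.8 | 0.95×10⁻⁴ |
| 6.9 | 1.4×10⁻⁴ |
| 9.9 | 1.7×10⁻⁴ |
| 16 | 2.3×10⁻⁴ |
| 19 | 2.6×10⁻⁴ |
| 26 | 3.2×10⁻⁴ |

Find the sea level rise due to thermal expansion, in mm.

Layer 1 at 26 °C → α = 3.2×10⁻⁴ K⁻¹
Layer 2 at 16 °C → α = 2.3×10⁻⁴ K⁻¹
Layer 3 at 9.9 °C → α = 1.7×10⁻⁴ K⁻¹
Layer 4 at 1.8 °C → α = 0.95×10⁻⁴ K⁻¹
0–290 m: 3.2×10⁻⁴ × 1.9 × 290 = 0.17632 m
290–830 m: 0.39 × 2.3×10⁻⁴ × 540 = 0.048438 m
830–1700 m: 1.7×10⁻⁴ × 0.35 × 870 = 0.051765 m
Layer 4: 0.95×10⁻⁴ × 1500 × 0.54 = 0.07695 m
Δh = 0.17632 + 0.048438 + 0.051765 + 0.07695 = 0.353473 m

353 mm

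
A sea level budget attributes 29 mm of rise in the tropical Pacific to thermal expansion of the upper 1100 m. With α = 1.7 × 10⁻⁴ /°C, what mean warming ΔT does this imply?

ΔT ≈ 0.16 K

ΔT = Δh/(αH) = 0.029 / (1.7×10⁻⁴ × 1100) ≈ 0.1551 K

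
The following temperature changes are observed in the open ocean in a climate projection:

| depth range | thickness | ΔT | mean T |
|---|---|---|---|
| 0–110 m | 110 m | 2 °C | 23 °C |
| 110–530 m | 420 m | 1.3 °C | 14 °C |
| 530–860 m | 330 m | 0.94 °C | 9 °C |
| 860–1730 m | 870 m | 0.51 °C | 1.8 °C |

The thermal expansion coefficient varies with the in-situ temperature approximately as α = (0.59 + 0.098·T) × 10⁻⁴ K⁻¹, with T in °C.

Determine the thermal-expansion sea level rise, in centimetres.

24.9 cm of thermosteric rise

Layer 1: α = (0.59 + 0.098×23)×10⁻⁴ = 2.844×10⁻⁴ K⁻¹
Layer 2: α = (0.59 + 0.098×14)×10⁻⁴ = 1.962×10⁻⁴ K⁻¹
Layer 3: α = (0.59 + 0.098×9)×10⁻⁴ = 1.472×10⁻⁴ K⁻¹
Layer 4: α = (0.59 + 0.098×1.8)×10⁻⁴ = 0.7664×10⁻⁴ K⁻¹
0–110 m: 2 × 110 × 2.844×10⁻⁴ = 0.062568 m
Layer 2: 1.3 × 1.962×10⁻⁴ × 420 = 0.1071252 m
330 × 0.94 × 1.472×10⁻⁴ = 0.04566144 m
0.51 × 0.7664×10⁻⁴ × 870 = 0.034005168 m
Δh = 0.062568 + 0.1071252 + 0.04566144 + 0.034005168 = 0.249359808 m ≈ 24.9 cm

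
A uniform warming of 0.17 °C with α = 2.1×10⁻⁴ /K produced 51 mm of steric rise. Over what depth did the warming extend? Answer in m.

H ≈ 1400 m

H = Δh/(αΔT) = 0.051 / (2.1×10⁻⁴ × 0.17) ≈ 1429 m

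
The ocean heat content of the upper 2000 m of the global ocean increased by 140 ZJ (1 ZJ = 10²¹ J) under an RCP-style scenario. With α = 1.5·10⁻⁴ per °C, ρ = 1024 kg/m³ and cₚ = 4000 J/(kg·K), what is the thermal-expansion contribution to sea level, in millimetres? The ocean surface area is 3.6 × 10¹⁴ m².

Δh ≈ 14.2 mm

Per unit area: Q = 140×10²¹ / (3.6×10¹⁴) ≈ 3.889×10⁸ J/m²
Δh = αQ/(ρcₚ) = 1.5×10⁻⁴ × 3.889×10⁸ / (1024 × 4000) ≈ 0.014242 m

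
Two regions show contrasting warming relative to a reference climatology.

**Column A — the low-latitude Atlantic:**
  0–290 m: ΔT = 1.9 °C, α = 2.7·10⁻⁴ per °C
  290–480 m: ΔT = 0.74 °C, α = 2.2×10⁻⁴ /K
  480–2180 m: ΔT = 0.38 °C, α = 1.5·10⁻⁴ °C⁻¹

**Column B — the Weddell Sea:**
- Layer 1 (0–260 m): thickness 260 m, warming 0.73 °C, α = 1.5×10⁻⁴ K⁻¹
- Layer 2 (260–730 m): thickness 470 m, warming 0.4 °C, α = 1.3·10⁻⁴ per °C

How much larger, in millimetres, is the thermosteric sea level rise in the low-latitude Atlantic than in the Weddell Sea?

Δh_A − Δh_B ≈ 224 mm

A 290 × 1.9 × 2.7×10⁻⁴ = 0.14877 m
A 290–480 m: 2.2×10⁻⁴ × 0.74 × 190 = 0.030932 m
A Layer 3: 0.38 × 1.5×10⁻⁴ × 1700 = 0.09690 m
A total: 0.276602 m
B Layer 1: 0.73 × 1.5×10⁻⁴ × 260 = 0.02847 m
B Layer 2: 0.4 × 1.3×10⁻⁴ × 470 = 0.02444 m
B total: 0.05291 m
Difference: 0.276602 − 0.05291 = 0.223692 m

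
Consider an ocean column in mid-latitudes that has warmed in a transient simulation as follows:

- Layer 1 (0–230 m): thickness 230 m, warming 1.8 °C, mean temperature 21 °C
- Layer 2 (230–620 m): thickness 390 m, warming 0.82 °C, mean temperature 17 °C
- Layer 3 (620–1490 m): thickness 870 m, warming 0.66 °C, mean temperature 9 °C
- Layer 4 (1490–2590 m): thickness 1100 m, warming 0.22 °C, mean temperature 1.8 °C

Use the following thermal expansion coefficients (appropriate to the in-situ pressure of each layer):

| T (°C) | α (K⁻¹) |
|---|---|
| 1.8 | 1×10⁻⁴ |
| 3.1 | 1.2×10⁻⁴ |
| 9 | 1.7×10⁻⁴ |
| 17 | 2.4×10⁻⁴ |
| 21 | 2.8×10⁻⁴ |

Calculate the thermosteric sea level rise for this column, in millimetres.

Δh = 310 mm

Layer 1 at 21 °C → α = 2.8×10⁻⁴ K⁻¹
Layer 2 at 17 °C → α = 2.4×10⁻⁴ K⁻¹
Layer 3 at 9 °C → α = 1.7×10⁻⁴ K⁻¹
Layer 4 at 1.8 °C → α = 1×10⁻⁴ K⁻¹
Layer 1: 1.8 × 2.8×10⁻⁴ × 230 = 0.11592 m
Layer 2: 390 × 0.82 × 2.4×10⁻⁴ = 0.076752 m
870 × 1.7×10⁻⁴ × 0.66 = 0.097614 m
Layer 4: 1×10⁻⁴ × 1100 × 0.22 = 0.02420 m
Δh = 0.11592 + 0.076752 + 0.097614 + 0.02420 = 0.314486 m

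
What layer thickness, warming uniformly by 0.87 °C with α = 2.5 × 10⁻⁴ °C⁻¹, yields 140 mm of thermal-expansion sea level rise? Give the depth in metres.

H ≈ 644 m

H = Δh/(αΔT) = 0.14 / (2.5×10⁻⁴ × 0.87) ≈ 643.7 m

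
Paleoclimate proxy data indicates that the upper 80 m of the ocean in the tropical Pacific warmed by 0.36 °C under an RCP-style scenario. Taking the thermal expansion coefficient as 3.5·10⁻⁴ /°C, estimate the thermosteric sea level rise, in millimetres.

Δh = αΔT·H = 3.5×10⁻⁴ × 0.36 × 80 = 0.01008 m

about 10.1 mm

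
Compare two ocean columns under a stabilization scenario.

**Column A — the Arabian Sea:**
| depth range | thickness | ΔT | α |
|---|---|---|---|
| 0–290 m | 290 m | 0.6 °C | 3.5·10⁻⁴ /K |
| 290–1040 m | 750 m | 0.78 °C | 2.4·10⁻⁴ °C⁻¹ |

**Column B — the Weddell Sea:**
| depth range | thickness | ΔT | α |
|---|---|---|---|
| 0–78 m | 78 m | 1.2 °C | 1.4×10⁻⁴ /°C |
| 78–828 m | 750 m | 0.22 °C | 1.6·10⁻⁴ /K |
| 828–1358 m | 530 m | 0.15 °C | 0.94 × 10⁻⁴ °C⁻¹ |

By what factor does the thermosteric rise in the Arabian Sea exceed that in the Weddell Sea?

4.29

A 0–290 m: 0.6 × 290 × 3.5×10⁻⁴ = 0.06090 m
A 290–1040 m: 2.4×10⁻⁴ × 0.78 × 750 = 0.14040 m
A total: 0.20130 m
B 0–78 m: 1.2 × 1.4×10⁻⁴ × 78 = 0.013104 m
B 1.6×10⁻⁴ × 0.22 × 750 = 0.02640 m
B 828–1358 m: 0.94×10⁻⁴ × 530 × 0.15 = 0.007473 m
B total: 0.046977 m
Ratio: 0.20130 / 0.046977 ≈ 4.285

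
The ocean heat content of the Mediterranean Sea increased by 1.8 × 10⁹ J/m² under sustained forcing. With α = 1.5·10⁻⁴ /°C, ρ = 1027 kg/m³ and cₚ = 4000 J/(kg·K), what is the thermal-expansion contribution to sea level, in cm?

Δh = αQ/(ρcₚ) = 1.5×10⁻⁴ × 1.8×10⁹ / (1027 × 4000) ≈ 0.065725 m

6.57 cm of thermosteric rise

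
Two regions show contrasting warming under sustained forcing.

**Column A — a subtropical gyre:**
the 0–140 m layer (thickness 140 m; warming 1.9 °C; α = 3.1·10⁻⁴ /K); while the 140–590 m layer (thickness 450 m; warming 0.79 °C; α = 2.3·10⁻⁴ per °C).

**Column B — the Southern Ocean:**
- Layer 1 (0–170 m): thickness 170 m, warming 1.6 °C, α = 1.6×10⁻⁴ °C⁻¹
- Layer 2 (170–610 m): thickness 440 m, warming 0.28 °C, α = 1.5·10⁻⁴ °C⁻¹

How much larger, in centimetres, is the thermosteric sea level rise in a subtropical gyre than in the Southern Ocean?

A Layer 1: 3.1×10⁻⁴ × 1.9 × 140 = 0.08246 m
A Layer 2: 450 × 0.79 × 2.3×10⁻⁴ = 0.081765 m
A total: 0.164225 m
B Layer 1: 1.6 × 1.6×10⁻⁴ × 170 = 0.04352 m
B Layer 2: 440 × 1.5×10⁻⁴ × 0.28 = 0.01848 m
B total: 0.06200 m
Difference: 0.164225 − 0.06200 = 0.102225 m

10 cm larger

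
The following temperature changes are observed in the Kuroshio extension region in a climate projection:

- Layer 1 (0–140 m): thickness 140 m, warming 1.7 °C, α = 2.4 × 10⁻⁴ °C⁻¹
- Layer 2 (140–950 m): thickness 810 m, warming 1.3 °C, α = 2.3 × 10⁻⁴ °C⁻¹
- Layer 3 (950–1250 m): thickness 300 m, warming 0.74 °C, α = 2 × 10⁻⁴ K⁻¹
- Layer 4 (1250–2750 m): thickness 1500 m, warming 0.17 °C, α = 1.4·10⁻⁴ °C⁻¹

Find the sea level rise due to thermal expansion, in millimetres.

380 mm

140 × 2.4×10⁻⁴ × 1.7 = 0.05712 m
810 × 1.3 × 2.3×10⁻⁴ = 0.24219 m
950–1250 m: 2×10⁻⁴ × 300 × 0.74 = 0.04440 m
Layer 4: 0.17 × 1.4×10⁻⁴ × 1500 = 0.03570 m
Δh = 0.05712 + 0.24219 + 0.04440 + 0.03570 = 0.37941 m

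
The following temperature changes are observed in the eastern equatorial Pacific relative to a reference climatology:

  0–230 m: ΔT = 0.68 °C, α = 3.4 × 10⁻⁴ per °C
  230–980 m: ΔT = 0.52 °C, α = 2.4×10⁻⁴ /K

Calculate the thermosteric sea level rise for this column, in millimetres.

150 mm of thermosteric rise

Layer 1: 3.4×10⁻⁴ × 230 × 0.68 = 0.053176 m
750 × 2.4×10⁻⁴ × 0.52 = 0.09360 m
Δh = 0.053176 + 0.09360 = 0.146776 m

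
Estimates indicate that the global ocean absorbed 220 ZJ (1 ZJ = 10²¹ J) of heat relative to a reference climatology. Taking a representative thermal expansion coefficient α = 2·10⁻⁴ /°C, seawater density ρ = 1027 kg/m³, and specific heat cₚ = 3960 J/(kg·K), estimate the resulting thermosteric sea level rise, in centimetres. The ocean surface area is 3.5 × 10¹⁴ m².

Per unit area: Q = 220×10²¹ / (3.5×10¹⁴) ≈ 6.286×10⁸ J/m²
Δh = αQ/(ρcₚ) = 2×10⁻⁴ × 6.286×10⁸ / (1027 × 3960) ≈ 0.030913 m

3.09 cm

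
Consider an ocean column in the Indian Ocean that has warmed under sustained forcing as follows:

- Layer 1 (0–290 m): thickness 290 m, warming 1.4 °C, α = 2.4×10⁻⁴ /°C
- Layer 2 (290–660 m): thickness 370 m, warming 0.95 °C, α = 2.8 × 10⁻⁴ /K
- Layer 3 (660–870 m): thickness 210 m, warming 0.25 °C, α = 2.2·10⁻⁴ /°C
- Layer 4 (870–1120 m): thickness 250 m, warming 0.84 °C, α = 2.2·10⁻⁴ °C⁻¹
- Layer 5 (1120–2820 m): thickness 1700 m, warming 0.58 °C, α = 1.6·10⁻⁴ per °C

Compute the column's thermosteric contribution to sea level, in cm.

41 cm

Layer 1: 290 × 2.4×10⁻⁴ × 1.4 = 0.09744 m
290–660 m: 0.95 × 2.8×10⁻⁴ × 370 = 0.09842 m
Layer 3: 210 × 0.25 × 2.2×10⁻⁴ = 0.01155 m
0.84 × 250 × 2.2×10⁻⁴ = 0.04620 m
0.58 × 1700 × 1.6×10⁻⁴ = 0.15776 m
Δh = 0.09744 + 0.09842 + 0.01155 + 0.04620 + 0.15776 = 0.41137 m ≈ 41 cm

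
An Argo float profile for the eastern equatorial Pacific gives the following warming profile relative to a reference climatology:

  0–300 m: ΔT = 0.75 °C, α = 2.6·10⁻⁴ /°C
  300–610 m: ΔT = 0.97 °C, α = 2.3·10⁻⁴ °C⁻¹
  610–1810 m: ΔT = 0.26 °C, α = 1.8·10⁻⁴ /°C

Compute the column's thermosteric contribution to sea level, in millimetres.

184 mm of thermosteric rise

0–300 m: 300 × 0.75 × 2.6×10⁻⁴ = 0.05850 m
300–610 m: 0.97 × 310 × 2.3×10⁻⁴ = 0.069161 m
0.26 × 1.8×10⁻⁴ × 1200 = 0.05616 m
Δh = 0.05850 + 0.069161 + 0.05616 = 0.183821 m ≈ 184 mm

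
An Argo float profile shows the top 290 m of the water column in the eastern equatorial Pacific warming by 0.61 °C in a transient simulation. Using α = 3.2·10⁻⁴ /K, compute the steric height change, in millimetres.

56.6 mm of thermosteric rise

Δh = αΔT·H = 3.2×10⁻⁴ × 0.61 × 290 = 0.056608 m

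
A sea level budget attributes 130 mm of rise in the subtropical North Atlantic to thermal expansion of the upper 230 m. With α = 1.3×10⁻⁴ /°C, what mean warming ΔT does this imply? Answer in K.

ΔT ≈ 4.35 K

ΔT = Δh/(αH) = 0.13 / (1.3×10⁻⁴ × 230) ≈ 4.348 K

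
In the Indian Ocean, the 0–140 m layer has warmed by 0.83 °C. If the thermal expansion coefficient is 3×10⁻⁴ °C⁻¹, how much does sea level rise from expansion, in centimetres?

3.49 cm

Δh = αΔT·H = 3×10⁻⁴ × 0.83 × 140 = 0.03486 m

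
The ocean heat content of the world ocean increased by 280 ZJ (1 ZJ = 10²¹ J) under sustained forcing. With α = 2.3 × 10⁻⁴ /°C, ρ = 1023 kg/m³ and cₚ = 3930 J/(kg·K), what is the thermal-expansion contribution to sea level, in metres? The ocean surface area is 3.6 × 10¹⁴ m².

0.0445 m

Per unit area: Q = 280×10²¹ / (3.6×10¹⁴) ≈ 7.778×10⁸ J/m²
Δh = αQ/(ρcₚ) = 2.3×10⁻⁴ × 7.778×10⁸ / (1023 × 3930) ≈ 0.044497 m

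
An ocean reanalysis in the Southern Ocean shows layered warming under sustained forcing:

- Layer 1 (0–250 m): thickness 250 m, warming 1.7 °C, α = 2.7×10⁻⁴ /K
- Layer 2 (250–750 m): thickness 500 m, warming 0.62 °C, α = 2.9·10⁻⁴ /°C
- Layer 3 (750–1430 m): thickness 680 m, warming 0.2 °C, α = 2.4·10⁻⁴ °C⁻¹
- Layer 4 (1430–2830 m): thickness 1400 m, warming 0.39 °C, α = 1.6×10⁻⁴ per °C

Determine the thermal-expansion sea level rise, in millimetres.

325 mm of thermosteric rise

Layer 1: 250 × 1.7 × 2.7×10⁻⁴ = 0.11475 m
250–750 m: 0.62 × 500 × 2.9×10⁻⁴ = 0.08990 m
Layer 3: 680 × 2.4×10⁻⁴ × 0.2 = 0.03264 m
Layer 4: 1.6×10⁻⁴ × 0.39 × 1400 = 0.08736 m
Δh = 0.11475 + 0.08990 + 0.03264 + 0.08736 = 0.32465 m ≈ 325 mm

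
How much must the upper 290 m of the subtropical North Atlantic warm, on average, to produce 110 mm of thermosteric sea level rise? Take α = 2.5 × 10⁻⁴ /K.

about 1.52 K

ΔT = Δh/(αH) = 0.11 / (2.5×10⁻⁴ × 290) ≈ 1.517 K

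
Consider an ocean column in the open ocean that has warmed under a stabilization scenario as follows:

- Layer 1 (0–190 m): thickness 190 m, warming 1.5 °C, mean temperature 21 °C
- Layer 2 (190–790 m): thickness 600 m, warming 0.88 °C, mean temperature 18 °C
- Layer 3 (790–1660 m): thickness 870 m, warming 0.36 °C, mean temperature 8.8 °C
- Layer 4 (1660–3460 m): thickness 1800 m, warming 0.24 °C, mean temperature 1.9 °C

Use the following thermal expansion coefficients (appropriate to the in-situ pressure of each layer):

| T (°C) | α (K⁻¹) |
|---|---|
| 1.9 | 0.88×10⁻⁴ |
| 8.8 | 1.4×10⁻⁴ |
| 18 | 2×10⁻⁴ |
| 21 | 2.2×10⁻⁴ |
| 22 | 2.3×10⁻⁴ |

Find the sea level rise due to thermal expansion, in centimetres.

25.0 cm of thermosteric rise

Layer 1 at 21 °C → α = 2.2×10⁻⁴ K⁻¹
Layer 2 at 18 °C → α = 2×10⁻⁴ K⁻¹
Layer 3 at 8.8 °C → α = 1.4×10⁻⁴ K⁻¹
Layer 4 at 1.9 °C → α = 0.88×10⁻⁴ K⁻¹
Layer 1: 2.2×10⁻⁴ × 190 × 1.5 = 0.06270 m
Layer 2: 600 × 2×10⁻⁴ × 0.88 = 0.10560 m
870 × 1.4×10⁻⁴ × 0.36 = 0.043848 m
0.88×10⁻⁴ × 1800 × 0.24 = 0.038016 m
Δh = 0.06270 + 0.10560 + 0.043848 + 0.038016 = 0.250164 m ≈ 25.0 cm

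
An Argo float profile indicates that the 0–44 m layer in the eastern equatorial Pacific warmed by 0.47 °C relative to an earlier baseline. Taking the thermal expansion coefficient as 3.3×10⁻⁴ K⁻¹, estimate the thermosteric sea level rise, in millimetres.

Δh ≈ 6.82 mm

Δh = αΔT·H = 3.3×10⁻⁴ × 0.47 × 44 = 0.0068244 m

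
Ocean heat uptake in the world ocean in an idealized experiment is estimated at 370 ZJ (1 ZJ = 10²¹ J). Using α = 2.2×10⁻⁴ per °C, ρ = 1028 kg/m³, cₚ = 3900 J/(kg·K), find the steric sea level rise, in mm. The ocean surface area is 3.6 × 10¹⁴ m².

Δh = 56.4 mm

Per unit area: Q = 370×10²¹ / (3.6×10¹⁴) ≈ 1.028×10⁹ J/m²
Δh = αQ/(ρcₚ) = 2.2×10⁻⁴ × 1.028×10⁹ / (1028 × 3900) ≈ 0.05641 m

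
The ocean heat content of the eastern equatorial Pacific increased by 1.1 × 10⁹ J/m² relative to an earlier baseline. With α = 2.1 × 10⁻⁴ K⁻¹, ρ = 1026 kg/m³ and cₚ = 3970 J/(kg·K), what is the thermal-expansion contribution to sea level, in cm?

5.67 cm of thermosteric rise

Δh = αQ/(ρcₚ) = 2.1×10⁻⁴ × 1.1×10⁹ / (1026 × 3970) ≈ 0.056712 m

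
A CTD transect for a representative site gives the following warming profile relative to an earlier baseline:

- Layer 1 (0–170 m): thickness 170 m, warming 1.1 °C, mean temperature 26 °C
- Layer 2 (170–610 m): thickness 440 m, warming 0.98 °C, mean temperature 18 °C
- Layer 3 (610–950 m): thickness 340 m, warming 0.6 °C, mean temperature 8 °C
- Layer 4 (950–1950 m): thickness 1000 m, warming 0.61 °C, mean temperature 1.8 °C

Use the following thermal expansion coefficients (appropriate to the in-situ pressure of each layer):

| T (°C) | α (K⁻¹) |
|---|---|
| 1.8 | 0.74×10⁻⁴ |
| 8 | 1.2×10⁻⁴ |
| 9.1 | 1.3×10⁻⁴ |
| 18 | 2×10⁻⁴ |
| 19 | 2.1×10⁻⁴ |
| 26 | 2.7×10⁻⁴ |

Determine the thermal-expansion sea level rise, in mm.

Layer 1 at 26 °C → α = 2.7×10⁻⁴ K⁻¹
Layer 2 at 18 °C → α = 2×10⁻⁴ K⁻¹
Layer 3 at 8 °C → α = 1.2×10⁻⁴ K⁻¹
Layer 4 at 1.8 °C → α = 0.74×10⁻⁴ K⁻¹
0–170 m: 1.1 × 2.7×10⁻⁴ × 170 = 0.05049 m
170–610 m: 0.98 × 2×10⁻⁴ × 440 = 0.08624 m
610–950 m: 340 × 0.6 × 1.2×10⁻⁴ = 0.02448 m
Layer 4: 0.74×10⁻⁴ × 0.61 × 1000 = 0.04514 m
Δh = 0.05049 + 0.08624 + 0.02448 + 0.04514 = 0.20635 m ≈ 206 mm

about 206 mm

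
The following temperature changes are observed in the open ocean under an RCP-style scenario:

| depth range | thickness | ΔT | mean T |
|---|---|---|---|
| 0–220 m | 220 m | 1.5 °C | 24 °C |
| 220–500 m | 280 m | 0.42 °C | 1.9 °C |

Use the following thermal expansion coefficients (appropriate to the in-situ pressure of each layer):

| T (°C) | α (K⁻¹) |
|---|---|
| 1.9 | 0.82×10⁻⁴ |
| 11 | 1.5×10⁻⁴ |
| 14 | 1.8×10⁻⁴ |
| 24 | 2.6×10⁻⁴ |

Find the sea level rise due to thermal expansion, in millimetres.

95 mm

Layer 1 at 24 °C → α = 2.6×10⁻⁴ K⁻¹
Layer 2 at 1.9 °C → α = 0.82×10⁻⁴ K⁻¹
Layer 1: 220 × 2.6×10⁻⁴ × 1.5 = 0.08580 m
0.82×10⁻⁴ × 0.42 × 280 = 0.0096432 m
Δh = 0.08580 + 0.0096432 = 0.0954432 m ≈ 95 mm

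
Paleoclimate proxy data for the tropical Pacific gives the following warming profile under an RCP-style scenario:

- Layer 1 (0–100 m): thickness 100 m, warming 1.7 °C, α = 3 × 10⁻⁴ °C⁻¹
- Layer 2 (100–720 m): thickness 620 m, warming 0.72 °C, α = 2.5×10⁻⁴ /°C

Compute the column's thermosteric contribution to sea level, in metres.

about 0.16 m

3×10⁻⁴ × 100 × 1.7 = 0.05100 m
100–720 m: 2.5×10⁻⁴ × 620 × 0.72 = 0.11160 m
Δh = 0.05100 + 0.11160 = 0.16260 m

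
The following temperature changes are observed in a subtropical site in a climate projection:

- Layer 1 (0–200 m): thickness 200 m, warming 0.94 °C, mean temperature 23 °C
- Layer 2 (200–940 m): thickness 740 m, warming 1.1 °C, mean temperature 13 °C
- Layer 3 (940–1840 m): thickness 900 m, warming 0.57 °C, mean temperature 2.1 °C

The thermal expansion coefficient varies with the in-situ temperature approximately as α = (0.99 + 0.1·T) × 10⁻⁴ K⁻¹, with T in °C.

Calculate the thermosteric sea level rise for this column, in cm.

31.0 cm of thermosteric rise

Layer 1: α = (0.99 + 0.1×23)×10⁻⁴ = 3.29×10⁻⁴ K⁻¹
Layer 2: α = (0.99 + 0.1×13)×10⁻⁴ = 2.29×10⁻⁴ K⁻¹
Layer 3: α = (0.99 + 0.1×2.1)×10⁻⁴ = 1.2×10⁻⁴ K⁻¹
0–200 m: 3.29×10⁻⁴ × 0.94 × 200 = 0.061852 m
Layer 2: 740 × 1.1 × 2.29×10⁻⁴ = 0.186406 m
940–1840 m: 0.57 × 1.2×10⁻⁴ × 900 = 0.06156 m
Δh = 0.061852 + 0.186406 + 0.06156 = 0.309818 m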